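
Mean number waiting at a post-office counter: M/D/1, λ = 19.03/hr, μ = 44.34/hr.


ρ = 19.03/44.34 = 0.4292
M/D/1: Lq = ρ²/(2(1−ρ)) = 0.1842/(2·0.5708) = 0.16135

Final: 0.16135


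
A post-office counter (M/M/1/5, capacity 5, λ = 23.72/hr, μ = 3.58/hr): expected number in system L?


ρ = 23.72/3.58 = 6.6257
L = ρ[1 − (K+1)ρ^K + Kρ^(K+1)] / [(1−ρ)(1−ρ^(K+1))]
Numerator: 6.6257·(1 − 6·12769.041259 + 5·84603.815267) = 2295180.519211
Denominator: (-5.6257)·(-84602.815267) = 475949.916058
L = 2295180.519211/475949.916058 = 4.8223

Final: 4.8223


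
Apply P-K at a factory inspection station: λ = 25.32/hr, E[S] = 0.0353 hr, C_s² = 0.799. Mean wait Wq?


ρ = λ·E[S] = 25.32·0.0353 = 0.8938
E[S²] = E[S]²(1+C_s²) = 0.0353²·(1+0.799) = 0.002242
Wq = λ·E[S²]/(2(1−ρ)) = 25.32·0.002242/(2·0.1062) = 0.26722 hr

Final: 0.26722 hr


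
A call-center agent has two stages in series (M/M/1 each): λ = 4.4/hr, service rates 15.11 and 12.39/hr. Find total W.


Each node sees arrival rate λ = 4.4/hr (tandem ⇒ throughput preserved).
W₁ = 1/(μ₁−λ) = 1/(15.11−4.4) = 0.09337 hr
W₂ = 1/(μ₂−λ) = 1/(12.39−4.4) = 0.12516 hr
W_total = W₁ + W₂ = 0.09337 + 0.12516 = 0.21853 hr

Final: 0.21853 hr


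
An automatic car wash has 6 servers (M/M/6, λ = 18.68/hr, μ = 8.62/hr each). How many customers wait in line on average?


a = λ/μ = 2.1671; ρ = a/6 = 0.3612
P₀ = 0.114239
Lq = P₀·a^c·ρ / (c!·(1−ρ)²) = 0.114239·103.56610·0.3612/(720·0.40810)
= 0.01454

Final: 0.01454


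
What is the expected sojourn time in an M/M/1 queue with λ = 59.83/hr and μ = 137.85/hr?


W = 1/(μ−λ) = 1/(137.85 − 59.83) = 1/78.02 = 0.01282 hr

Final: 0.01282 hr


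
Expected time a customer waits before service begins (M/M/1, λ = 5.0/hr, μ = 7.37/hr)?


ρ = 5.0/7.37 = 0.6784
Wq = ρ/(μ−λ) = 0.6784/(7.37 − 5.0) = 0.6784/2.37 = 0.2863 hr

Final: 0.2863 hr


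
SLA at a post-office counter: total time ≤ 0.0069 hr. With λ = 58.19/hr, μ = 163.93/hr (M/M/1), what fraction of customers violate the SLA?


W ~ Exponential(μ−λ) for M/M/1.
μ − λ = 163.93 − 58.19 = 105.7400
P(W > t) = e^{−(μ−λ)t} = e^{−0.7296} = 0.482099

Final: 0.482099


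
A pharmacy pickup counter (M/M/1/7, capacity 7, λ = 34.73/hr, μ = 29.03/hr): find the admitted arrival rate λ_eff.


ρ = 1.1963; P_K = (1−ρ)ρ^7/(1−ρ^8) = 0.215472
λ_eff = λ(1 − P_K) = 34.73·(1 − 0.215472) = 34.73·0.784528 = 27.2467 /hr

Final: 27.2467 /hr


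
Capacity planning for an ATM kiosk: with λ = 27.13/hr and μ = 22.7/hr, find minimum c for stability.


Stability requires cμ > λ ⇔ c > λ/μ.
λ/μ = 27.13/22.7 = 1.1952
Minimum integer c = ⌊1.1952⌋ + 1 = 2
Check: 2·22.7 = 45.40 > 27.13, while 1·22.7 = 22.70 ≤ 27.13

Final: 2 servers


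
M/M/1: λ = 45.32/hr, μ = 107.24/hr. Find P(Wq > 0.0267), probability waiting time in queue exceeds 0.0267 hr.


ρ = 45.32/107.24 = 0.4226
P(Wq > t) = ρ·e^{−(μ−λ)t} = 0.4226·e^{−1.6533}
= 0.4226·0.191424 = 0.080896

Final: 0.080896


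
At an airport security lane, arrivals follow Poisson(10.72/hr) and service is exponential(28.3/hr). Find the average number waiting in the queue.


ρ = 10.72/28.3 = 0.3788
Lq = ρ²/(1−ρ) = 0.1435/0.6212 = 0.2310

Final: 0.2310


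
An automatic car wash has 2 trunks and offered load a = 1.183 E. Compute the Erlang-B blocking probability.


B(c,a) = (a^c/c!) / Σ_{k=0}^{c} a^k/k!
a^2/2! = 0.699745
Σ terms (k=0..2): 1.00000 + 1.18300 + 0.69974 = 2.882745
B = 0.699745/2.882745 = 0.242736

Final: 0.242736


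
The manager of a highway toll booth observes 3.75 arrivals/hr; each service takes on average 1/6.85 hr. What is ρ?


ρ = λ/μ = 3.75/6.85 = 0.5474

Final: 0.5474


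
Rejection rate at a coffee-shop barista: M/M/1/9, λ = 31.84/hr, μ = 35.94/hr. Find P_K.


ρ = λ/μ = 31.84/35.94 = 0.8859
P_K = (1−ρ)ρ^K/(1−ρ^(K+1)) = (0.1141·0.336167)/(1 − 0.297817)
= 0.038350/0.702183 = 0.054615

Final: 0.054615


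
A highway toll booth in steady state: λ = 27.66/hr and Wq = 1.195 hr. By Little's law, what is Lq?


Lq = λWq = 27.66·1.195 = 33.0537

Final: 33.0537


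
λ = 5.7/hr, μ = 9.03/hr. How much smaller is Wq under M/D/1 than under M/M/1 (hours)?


ρ = 5.7/9.03 = 0.6312
Wq(M/M/1) = ρ/(μ−λ) = 0.6312/3.33 = 0.18956 hr
Wq(M/D/1) = ρ/(2(μ−λ)) = 0.09478 hr
Savings = 0.18956 − 0.09478 = 0.09478 hr

Final: 0.09478 hr


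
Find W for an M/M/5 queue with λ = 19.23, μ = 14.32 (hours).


a = 1.3429; ρ = 0.2686; P₀ = 0.260865
Lq = P₀·a^c·ρ/(c!(1−ρ)²) = 0.004766
Wq = Lq/λ = 0.004766/19.23 = 0.0002478 hr
W = Wq + 1/μ = 0.0002478 + 0.06983 = 0.07008 hr

Final: 0.07008 hr


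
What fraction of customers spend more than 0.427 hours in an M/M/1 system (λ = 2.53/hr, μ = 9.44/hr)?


W ~ Exponential(μ−λ) for M/M/1.
μ − λ = 9.44 − 2.53 = 6.9100
P(W > t) = e^{−(μ−λ)t} = e^{−2.9506} = 0.052310

Final: 0.052310


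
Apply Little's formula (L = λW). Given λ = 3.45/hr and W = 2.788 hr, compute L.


L = λW = 3.45·2.788 = 9.6186

Final: 9.6186


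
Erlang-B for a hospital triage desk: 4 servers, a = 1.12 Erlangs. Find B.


B(c,a) = (a^c/c!) / Σ_{k=0}^{c} a^k/k!
a^4/4! = 0.065563
Σ terms (k=0..4): 1.00000 + 1.12000 + 0.62720 + 0.23415 + 0.06556 = 3.046918
B = 0.065563/3.046918 = 0.021518

Final: 0.021518


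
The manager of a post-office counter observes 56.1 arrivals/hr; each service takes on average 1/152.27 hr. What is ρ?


ρ = λ/μ = 56.1/152.27 = 0.3684

Final: 0.3684


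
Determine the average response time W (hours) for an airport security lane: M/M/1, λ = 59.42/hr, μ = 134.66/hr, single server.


W = 1/(μ−λ) = 1/(134.66 − 59.42) = 1/75.24 = 0.01329 hr

Final: 0.01329 hr


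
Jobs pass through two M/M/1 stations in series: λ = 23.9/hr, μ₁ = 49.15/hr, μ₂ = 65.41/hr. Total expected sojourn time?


Each node sees arrival rate λ = 23.9/hr (tandem ⇒ throughput preserved).
W₁ = 1/(μ₁−λ) = 1/(49.15−23.9) = 0.03960 hr
W₂ = 1/(μ₂−λ) = 1/(65.41−23.9) = 0.02409 hr
W_total = W₁ + W₂ = 0.03960 + 0.02409 = 0.06369 hr

Final: 0.06369 hr


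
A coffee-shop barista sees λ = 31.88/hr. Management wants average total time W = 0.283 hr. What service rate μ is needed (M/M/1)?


W = 1/(μ−λ) ⇒ μ − λ = 1/W = 1/0.283 = 3.5336
μ = λ + 1/W = 31.88 + 3.5336 = 35.4136 per hr

Final: 35.4136 /hr


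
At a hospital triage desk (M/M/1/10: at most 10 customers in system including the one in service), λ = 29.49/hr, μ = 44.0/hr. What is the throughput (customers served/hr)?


ρ = 0.6702; P_K = (1−ρ)ρ^10/(1−ρ^11) = 0.006107
λ_eff = λ(1 − P_K) = 29.49·(1 − 0.006107) = 29.49·0.993893 = 29.3099 /hr

Final: 29.3099 /hr


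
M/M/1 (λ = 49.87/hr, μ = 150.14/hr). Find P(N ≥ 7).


ρ = 49.87/150.14 = 0.3322
P(N ≥ n) = ρ^n = 0.3322^7 = 0.0004461

Final: 0.0004461


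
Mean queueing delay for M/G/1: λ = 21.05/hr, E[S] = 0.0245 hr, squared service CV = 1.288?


ρ = λ·E[S] = 21.05·0.0245 = 0.5157
E[S²] = E[S]²(1+C_s²) = 0.0245²·(1+1.288) = 0.001373
Wq = λ·E[S²]/(2(1−ρ)) = 21.05·0.001373/(2·0.4843) = 0.02985 hr

Final: 0.02985 hr


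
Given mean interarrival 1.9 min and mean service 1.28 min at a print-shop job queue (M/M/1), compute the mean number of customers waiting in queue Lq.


λ = 60/1.9 = 31.5789 /hr
μ = 60/1.28 = 46.8750 /hr
ρ = λ/μ = 31.5789/46.8750 = 0.6737
Lq = ρ²/(1−ρ) = 0.4539/0.3263 = 1.3908

Final: 1.3908


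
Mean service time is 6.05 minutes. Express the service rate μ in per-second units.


μ = 1/(service time) in consistent units.
1 second = 0.0166667 min, so μ = 0.0166667/6.05 = 0.002755 per second

Final: 0.002755 /sec


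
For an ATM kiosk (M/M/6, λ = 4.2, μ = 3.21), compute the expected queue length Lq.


a = λ/μ = 1.3084; ρ = a/6 = 0.2181
P₀ = 0.270220
Lq = P₀·a^c·ρ / (c!·(1−ρ)²) = 0.270220·5.01725·0.2181/(720·0.61142)
= 0.0006716

Final: 0.0006716


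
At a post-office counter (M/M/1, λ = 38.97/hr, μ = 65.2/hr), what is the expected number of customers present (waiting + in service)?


ρ = λ/μ = 38.97/65.2 = 0.5977
L = ρ/(1−ρ) = 0.5977/(1 − 0.5977) = 0.5977/0.4023 = 1.4857

Final: 1.4857


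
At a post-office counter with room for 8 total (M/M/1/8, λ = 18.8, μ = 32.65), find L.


ρ = 18.8/32.65 = 0.5758
L = ρ[1 − (K+1)ρ^K + Kρ^(K+1)] / [(1−ρ)(1−ρ^(K+1))]
Numerator: 0.5758·(1 − 9·0.012084 + 8·0.006958) = 0.545234
Denominator: (0.4242)·(0.993042) = 0.421245
L = 0.545234/0.421245 = 1.2943

Final: 1.2943


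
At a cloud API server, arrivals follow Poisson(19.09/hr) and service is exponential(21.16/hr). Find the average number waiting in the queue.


ρ = 19.09/21.16 = 0.9022
Lq = ρ²/(1−ρ) = 0.8139/0.09783 = 8.3200

Final: 8.3200


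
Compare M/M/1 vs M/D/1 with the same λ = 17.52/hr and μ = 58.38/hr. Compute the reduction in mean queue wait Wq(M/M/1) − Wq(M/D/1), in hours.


ρ = 17.52/58.38 = 0.3001
Wq(M/M/1) = ρ/(μ−λ) = 0.3001/40.86 = 0.007345 hr
Wq(M/D/1) = ρ/(2(μ−λ)) = 0.003672 hr
Savings = 0.007345 − 0.003672 = 0.003672 hr

Final: 0.003672 hr


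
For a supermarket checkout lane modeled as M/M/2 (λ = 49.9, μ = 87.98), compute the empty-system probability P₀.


a = λ/μ = 49.9/87.98 = 0.5672; ρ = a/c = 0.2836
Σ_{k=0}^{1} a^k/k! (terms k=0..1) = 1.00000 + 0.56717 = 1.56717
Tail: a^2/(2!(1−ρ)) = 0.32169/(2·0.7164) = 0.22451
P₀ = 1/(1.56717 + 0.22451) = 1/1.79169 = 0.558133

Final: 0.558133


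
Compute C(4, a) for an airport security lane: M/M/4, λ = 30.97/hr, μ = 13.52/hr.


a = λ/μ = 2.2907; ρ = a/4 = 0.5727
P₀ = 0.094320 (from M/M/c formula)
C(c,a) = [a^c/(c!(1−ρ))]·P₀ = [27.53329/(24·0.4273)]·0.094320
= 2.68462·0.094320 = 0.253214

Final: 0.253214


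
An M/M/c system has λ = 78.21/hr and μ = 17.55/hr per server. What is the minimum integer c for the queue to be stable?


Stability requires cμ > λ ⇔ c > λ/μ.
λ/μ = 78.21/17.55 = 4.4564
Minimum integer c = ⌊4.4564⌋ + 1 = 5
Check: 5·17.55 = 87.75 > 78.21, while 4·17.55 = 70.20 ≤ 78.21

Final: 5 servers


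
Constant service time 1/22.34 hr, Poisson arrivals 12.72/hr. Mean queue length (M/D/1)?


ρ = 12.72/22.34 = 0.5694
M/D/1: Lq = ρ²/(2(1−ρ)) = 0.3242/(2·0.4306) = 0.37643

Final: 0.37643


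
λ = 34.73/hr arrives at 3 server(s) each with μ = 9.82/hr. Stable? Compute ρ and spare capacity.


Total capacity cμ = 3·9.82 = 29.46/hr
ρ = λ/(cμ) = 34.73/29.46 = 1.1789
Stable ⇔ ρ < 1: NO
Spare capacity = cμ − λ = 29.46 − 34.73 = -5.27/hr

Final: ρ = 1.1789; unstable; margin = -5.27/hr


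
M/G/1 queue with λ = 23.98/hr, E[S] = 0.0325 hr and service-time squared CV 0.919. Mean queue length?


ρ = λ·E[S] = 23.98·0.0325 = 0.7793
Lq = ρ²(1+C_s²)/(2(1−ρ)) = 0.6074·(1+0.919)/(2·0.2207)
= 0.6074·1.9190/0.4413 = 2.64123

Final: 2.64123


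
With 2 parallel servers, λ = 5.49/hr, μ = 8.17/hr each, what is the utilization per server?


ρ = λ/(cμ) = 5.49/(2·8.17) = 5.49/16.34 = 0.3360

Final: 0.3360


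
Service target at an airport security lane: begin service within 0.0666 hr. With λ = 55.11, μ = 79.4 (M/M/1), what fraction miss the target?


ρ = 55.11/79.4 = 0.6941
P(Wq > t) = ρ·e^{−(μ−λ)t} = 0.6941·e^{−1.6177}
= 0.6941·0.198352 = 0.137672

Final: 0.137672


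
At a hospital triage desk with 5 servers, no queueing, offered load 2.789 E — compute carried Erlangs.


B(5,2.789) = 0.092387 (Erlang-B)
Carried load = a(1 − B) = 2.789·(1 − 0.092387) = 2.789·0.907613 = 2.5313 E

Final: 2.5313 Erlangs


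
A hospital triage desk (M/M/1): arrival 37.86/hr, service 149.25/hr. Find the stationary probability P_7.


ρ = 37.86/149.25 = 0.2537
P_n = (1−ρ)·ρ^n = (1 − 0.2537)·0.2537^7 = 0.7463·0.00006759 = 0.00005044

Final: 0.00005044


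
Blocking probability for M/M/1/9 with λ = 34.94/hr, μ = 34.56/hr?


ρ = λ/μ = 34.94/34.56 = 1.0110
P_K = (1−ρ)ρ^K/(1−ρ^(K+1)) = (-0.01100·1.103424)/(1 − 1.115557)
= -0.012133/-0.115557 = 0.104992

Final: 0.104992


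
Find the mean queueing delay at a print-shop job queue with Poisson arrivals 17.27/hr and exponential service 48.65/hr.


ρ = 17.27/48.65 = 0.3550
Wq = ρ/(μ−λ) = 0.3550/(48.65 − 17.27) = 0.3550/31.38 = 0.01131 hr

Final: 0.01131 hr


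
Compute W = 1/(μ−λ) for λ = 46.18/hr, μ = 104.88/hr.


W = 1/(μ−λ) = 1/(104.88 − 46.18) = 1/58.70 = 0.01704 hr

Final: 0.01704 hr


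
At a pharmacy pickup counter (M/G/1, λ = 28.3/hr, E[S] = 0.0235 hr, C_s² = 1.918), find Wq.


ρ = λ·E[S] = 28.3·0.0235 = 0.6651
E[S²] = E[S]²(1+C_s²) = 0.0235²·(1+1.918) = 0.001611
Wq = λ·E[S²]/(2(1−ρ)) = 28.3·0.001611/(2·0.3349) = 0.06808 hr

Final: 0.06808 hr


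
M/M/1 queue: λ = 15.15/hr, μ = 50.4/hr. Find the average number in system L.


ρ = λ/μ = 15.15/50.4 = 0.3006
L = ρ/(1−ρ) = 0.3006/(1 − 0.3006) = 0.3006/0.6994 = 0.4298

Final: 0.4298


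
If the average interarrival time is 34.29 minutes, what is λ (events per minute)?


λ = 1/(interarrival time) in consistent units.
1 minute = 1 min, so λ = 1/34.29 = 0.02916 per minute

Final: 0.02916 /min


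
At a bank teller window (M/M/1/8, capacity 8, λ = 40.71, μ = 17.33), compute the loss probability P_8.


ρ = λ/μ = 40.71/17.33 = 2.3491
P_K = (1−ρ)ρ^K/(1−ρ^(K+1)) = (-1.3491·927.300123)/(1 − 2178.325909)
= -1251.025786/-2177.325909 = 0.574570

Final: 0.574570


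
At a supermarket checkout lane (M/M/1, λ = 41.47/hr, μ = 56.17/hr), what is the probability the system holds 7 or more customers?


ρ = 41.47/56.17 = 0.7383
P(N ≥ n) = ρ^n = 0.7383^7 = 0.119566

Final: 0.119566


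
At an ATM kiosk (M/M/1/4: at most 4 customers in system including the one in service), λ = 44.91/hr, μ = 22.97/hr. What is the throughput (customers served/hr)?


ρ = 1.9552; P_K = (1−ρ)ρ^4/(1−ρ^5) = 0.506252
λ_eff = λ(1 − P_K) = 44.91·(1 − 0.506252) = 44.91·0.493748 = 22.1742 /hr

Final: 22.1742 /hr


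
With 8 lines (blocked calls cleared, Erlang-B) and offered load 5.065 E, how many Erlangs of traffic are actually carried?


B(8,5.065) = 0.073124 (Erlang-B)
Carried load = a(1 − B) = 5.065·(1 − 0.073124) = 5.065·0.926876 = 4.6946 E

Final: 4.6946 Erlangs


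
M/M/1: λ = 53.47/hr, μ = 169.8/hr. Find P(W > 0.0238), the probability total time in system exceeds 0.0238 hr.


W ~ Exponential(μ−λ) for M/M/1.
μ − λ = 169.8 − 53.47 = 116.3300
P(W > t) = e^{−(μ−λ)t} = e^{−2.7687} = 0.062746

Final: 0.062746


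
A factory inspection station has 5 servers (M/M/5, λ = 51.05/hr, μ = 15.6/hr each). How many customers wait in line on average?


a = λ/μ = 3.2724; ρ = a/5 = 0.6545
P₀ = 0.034133
Lq = P₀·a^c·ρ / (c!·(1−ρ)²) = 0.034133·375.28028·0.6545/(120·0.11938)
= 0.58522

Final: 0.58522


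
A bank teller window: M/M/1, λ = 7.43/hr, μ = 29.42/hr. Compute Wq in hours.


ρ = 7.43/29.42 = 0.2525
Wq = ρ/(μ−λ) = 0.2525/(29.42 − 7.43) = 0.2525/21.99 = 0.01148 hr

Final: 0.01148 hr


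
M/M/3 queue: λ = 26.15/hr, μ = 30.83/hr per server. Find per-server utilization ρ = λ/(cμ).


ρ = λ/(cμ) = 26.15/(3·30.83) = 26.15/92.49 = 0.2827

Final: 0.2827


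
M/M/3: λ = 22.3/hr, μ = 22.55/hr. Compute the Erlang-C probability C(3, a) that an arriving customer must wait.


a = λ/μ = 0.9889; ρ = a/3 = 0.3296
P₀ = 0.367873 (from M/M/c formula)
C(c,a) = [a^c/(c!(1−ρ))]·P₀ = [0.96711/(6·0.6704)]·0.367873
= 0.24044·0.367873 = 0.088453

Final: 0.088453


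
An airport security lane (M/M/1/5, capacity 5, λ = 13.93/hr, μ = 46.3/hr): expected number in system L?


ρ = 13.93/46.3 = 0.3009
L = ρ[1 − (K+1)ρ^K + Kρ^(K+1)] / [(1−ρ)(1−ρ^(K+1))]
Numerator: 0.3009·(1 − 6·0.002465 + 5·0.0007417) = 0.297530
Denominator: (0.6991)·(0.999258) = 0.698618
L = 0.297530/0.698618 = 0.4259

Final: 0.4259


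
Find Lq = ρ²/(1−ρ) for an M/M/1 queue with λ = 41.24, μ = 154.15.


ρ = 41.24/154.15 = 0.2675
Lq = ρ²/(1−ρ) = 0.07157/0.7325 = 0.09772

Final: 0.09772


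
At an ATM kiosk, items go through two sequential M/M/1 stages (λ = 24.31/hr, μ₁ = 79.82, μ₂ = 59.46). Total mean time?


Each node sees arrival rate λ = 24.31/hr (tandem ⇒ throughput preserved).
W₁ = 1/(μ₁−λ) = 1/(79.82−24.31) = 0.01801 hr
W₂ = 1/(μ₂−λ) = 1/(59.46−24.31) = 0.02845 hr
W_total = W₁ + W₂ = 0.01801 + 0.02845 = 0.04646 hr

Final: 0.04646 hr


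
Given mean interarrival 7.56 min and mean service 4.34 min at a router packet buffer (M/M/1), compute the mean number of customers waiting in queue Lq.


λ = 60/7.56 = 7.9365 /hr
μ = 60/4.34 = 13.8249 /hr
ρ = λ/μ = 7.9365/13.8249 = 0.5741
Lq = ρ²/(1−ρ) = 0.3296/0.4259 = 0.7738

Final: 0.7738


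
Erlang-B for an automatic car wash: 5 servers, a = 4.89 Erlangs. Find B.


B(c,a) = (a^c/c!) / Σ_{k=0}^{c} a^k/k!
a^5/5! = 23.300382
Σ terms (k=0..5): 1.00000 + 4.89000 + 11.95605 + 19.48836 + 23.82452 + 23.30038 = 84.459316
B = 23.300382/84.459316 = 0.275877

Final: 0.275877


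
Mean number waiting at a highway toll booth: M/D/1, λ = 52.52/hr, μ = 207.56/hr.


ρ = 52.52/207.56 = 0.2530
M/D/1: Lq = ρ²/(2(1−ρ)) = 0.06403/(2·0.7470) = 0.04286

Final: 0.04286


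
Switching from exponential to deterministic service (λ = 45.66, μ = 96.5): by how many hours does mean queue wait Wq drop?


ρ = 45.66/96.5 = 0.4732
Wq(M/M/1) = ρ/(μ−λ) = 0.4732/50.84 = 0.009307 hr
Wq(M/D/1) = ρ/(2(μ−λ)) = 0.004653 hr
Savings = 0.009307 − 0.004653 = 0.004653 hr

Final: 0.004653 hr


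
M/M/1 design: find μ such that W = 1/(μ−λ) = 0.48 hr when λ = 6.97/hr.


W = 1/(μ−λ) ⇒ μ − λ = 1/W = 1/0.48 = 2.0833
μ = λ + 1/W = 6.97 + 2.0833 = 9.0533 per hr

Final: 9.0533 /hr


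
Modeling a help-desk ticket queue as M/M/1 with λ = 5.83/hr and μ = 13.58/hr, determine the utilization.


ρ = λ/μ = 5.83/13.58 = 0.4293

Final: 0.4293


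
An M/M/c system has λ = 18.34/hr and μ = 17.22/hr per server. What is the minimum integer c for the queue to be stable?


Stability requires cμ > λ ⇔ c > λ/μ.
λ/μ = 18.34/17.22 = 1.0650
Minimum integer c = ⌊1.0650⌋ + 1 = 2
Check: 2·17.22 = 34.44 > 18.34, while 1·17.22 = 17.22 ≤ 18.34

Final: 2 servers


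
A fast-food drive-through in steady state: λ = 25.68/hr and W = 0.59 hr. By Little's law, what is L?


L = λW = 25.68·0.59 = 15.1512

Final: 15.1512


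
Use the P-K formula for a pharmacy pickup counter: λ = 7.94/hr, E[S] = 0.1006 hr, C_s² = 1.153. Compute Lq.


ρ = λ·E[S] = 7.94·0.1006 = 0.7988
Lq = ρ²(1+C_s²)/(2(1−ρ)) = 0.6380·(1+1.153)/(2·0.2012)
= 0.6380·2.1530/0.4025 = 3.41307

Final: 3.41307


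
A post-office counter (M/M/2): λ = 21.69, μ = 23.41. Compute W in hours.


a = 0.9265; ρ = 0.4633; P₀ = 0.366808
Lq = P₀·a^c·ρ/(c!(1−ρ)²) = 0.25318
Wq = Lq/λ = 0.25318/21.69 = 0.01167 hr
W = Wq + 1/μ = 0.01167 + 0.04272 = 0.05439 hr

Final: 0.05439 hr


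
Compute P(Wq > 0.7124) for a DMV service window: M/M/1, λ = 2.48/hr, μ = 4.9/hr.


ρ = 2.48/4.9 = 0.5061
P(Wq > t) = ρ·e^{−(μ−λ)t} = 0.5061·e^{−1.7240}
= 0.5061·0.178350 = 0.090267

Final: 0.090267


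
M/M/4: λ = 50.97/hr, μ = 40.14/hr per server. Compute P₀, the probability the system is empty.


a = λ/μ = 50.97/40.14 = 1.2698; ρ = a/c = 0.3175
Σ_{k=0}^{3} a^k/k! (terms k=0..3) = 1.00000 + 1.26981 + 0.80620 + 0.34124 = 3.41725
Tail: a^4/(4!(1−ρ)) = 2.59985/(24·0.6825) = 0.15871
P₀ = 1/(3.41725 + 0.15871) = 1/3.57596 = 0.279645

Final: 0.279645


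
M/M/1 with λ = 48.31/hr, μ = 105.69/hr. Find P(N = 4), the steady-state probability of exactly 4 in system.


ρ = 48.31/105.69 = 0.4571
P_n = (1−ρ)·ρ^n = (1 − 0.4571)·0.4571^4 = 0.5429·0.043653 = 0.023700

Final: 0.023700


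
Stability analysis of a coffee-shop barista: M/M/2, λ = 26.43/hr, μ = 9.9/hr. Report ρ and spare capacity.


Total capacity cμ = 2·9.9 = 19.80/hr
ρ = λ/(cμ) = 26.43/19.80 = 1.3348
Stable ⇔ ρ < 1: NO
Spare capacity = cμ − λ = 19.80 − 26.43 = -6.63/hr

Final: ρ = 1.3348; unstable; margin = -6.63/hr


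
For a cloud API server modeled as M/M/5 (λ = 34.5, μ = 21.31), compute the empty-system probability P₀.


a = λ/μ = 34.5/21.31 = 1.6190; ρ = a/c = 0.3238
Σ_{k=0}^{4} a^k/k! (terms k=0..4) = 1.00000 + 1.61896 + 1.31051 + 0.70722 + 0.28624 = 4.92293
Tail: a^5/(5!(1−ρ)) = 11.12188/(120·0.6762) = 0.13706
P₀ = 1/(4.92293 + 0.13706) = 1/5.06000 = 0.197629

Final: 0.197629


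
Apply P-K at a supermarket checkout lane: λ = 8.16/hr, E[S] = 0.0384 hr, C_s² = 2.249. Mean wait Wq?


ρ = λ·E[S] = 8.16·0.0384 = 0.3133
E[S²] = E[S]²(1+C_s²) = 0.0384²·(1+2.249) = 0.004791
Wq = λ·E[S²]/(2(1−ρ)) = 8.16·0.004791/(2·0.6867) = 0.02847 hr

Final: 0.02847 hr


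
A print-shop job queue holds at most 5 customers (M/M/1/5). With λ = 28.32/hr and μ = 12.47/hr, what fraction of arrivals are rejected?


ρ = λ/μ = 28.32/12.47 = 2.2711
P_K = (1−ρ)ρ^K/(1−ρ^(K+1)) = (-1.2711·60.413497)/(1 − 137.202105)
= -76.788607/-136.202105 = 0.563784

Final: 0.563784


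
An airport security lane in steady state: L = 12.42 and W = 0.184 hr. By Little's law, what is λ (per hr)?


λ = L/W = 12.42/0.184 = 67.5000 /hr

Final: 67.5000 /hr


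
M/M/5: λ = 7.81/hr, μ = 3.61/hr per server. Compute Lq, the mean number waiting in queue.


a = λ/μ = 2.1634; ρ = a/5 = 0.4327
P₀ = 0.113633
Lq = P₀·a^c·ρ / (c!·(1−ρ)²) = 0.113633·47.39354·0.4327/(120·0.32184)
= 0.06034

Final: 0.06034


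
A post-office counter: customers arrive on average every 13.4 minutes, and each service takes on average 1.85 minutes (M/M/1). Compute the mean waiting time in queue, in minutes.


λ = 60/13.4 = 4.4776 /hr
μ = 60/1.85 = 32.4324 /hr
ρ = λ/μ = 4.4776/32.4324 = 0.1381
Wq = ρ/(μ−λ) = 0.1381/(32.4324−4.4776) = 0.004939 hr
In minutes: 0.004939·60 = 0.2963 min

Final: 0.2963 min


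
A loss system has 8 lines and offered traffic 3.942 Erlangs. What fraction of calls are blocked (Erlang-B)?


B(c,a) = (a^c/c!) / Σ_{k=0}^{c} a^k/k!
a^8/8! = 1.446147
Σ terms (k=0..8): 1.00000 + 3.94200 + 7.76968 + 10.20936 + 10.06133 + 7.93235 + 5.21155 + 2.93485 + 1.44615 = 50.507270
B = 1.446147/50.507270 = 0.028632

Final: 0.028632


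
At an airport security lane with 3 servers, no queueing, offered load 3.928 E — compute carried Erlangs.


B(3,3.928) = 0.444124 (Erlang-B)
Carried load = a(1 − B) = 3.928·(1 − 0.444124) = 3.928·0.555876 = 2.1835 E

Final: 2.1835 Erlangs


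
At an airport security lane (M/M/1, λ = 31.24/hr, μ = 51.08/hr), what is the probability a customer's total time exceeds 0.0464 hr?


W ~ Exponential(μ−λ) for M/M/1.
μ − λ = 51.08 − 31.24 = 19.8400
P(W > t) = e^{−(μ−λ)t} = e^{−0.9206} = 0.398290

Final: 0.398290


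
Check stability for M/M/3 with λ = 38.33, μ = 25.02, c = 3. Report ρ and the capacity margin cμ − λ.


Total capacity cμ = 3·25.02 = 75.06/hr
ρ = λ/(cμ) = 38.33/75.06 = 0.5107
Stable ⇔ ρ < 1: YES
Spare capacity = cμ − λ = 75.06 − 38.33 = 36.73/hr

Final: ρ = 0.5107; stable; margin = 36.73/hr


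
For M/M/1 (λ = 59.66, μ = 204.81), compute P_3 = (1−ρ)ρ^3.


ρ = 59.66/204.81 = 0.2913
P_n = (1−ρ)·ρ^n = (1 − 0.2913)·0.2913^3 = 0.7087·0.024717 = 0.017517

Final: 0.017517


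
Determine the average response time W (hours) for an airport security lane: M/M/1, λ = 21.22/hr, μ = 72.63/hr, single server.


W = 1/(μ−λ) = 1/(72.63 − 21.22) = 1/51.41 = 0.01945 hr

Final: 0.01945 hr


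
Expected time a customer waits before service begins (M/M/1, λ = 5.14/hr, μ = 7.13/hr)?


ρ = 5.14/7.13 = 0.7209
Wq = ρ/(μ−λ) = 0.7209/(7.13 − 5.14) = 0.7209/1.99 = 0.3623 hr

Final: 0.3623 hr


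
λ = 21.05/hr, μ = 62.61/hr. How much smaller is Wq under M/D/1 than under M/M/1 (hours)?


ρ = 21.05/62.61 = 0.3362
Wq(M/M/1) = ρ/(μ−λ) = 0.3362/41.56 = 0.008090 hr
Wq(M/D/1) = ρ/(2(μ−λ)) = 0.004045 hr
Savings = 0.008090 − 0.004045 = 0.004045 hr

Final: 0.004045 hr


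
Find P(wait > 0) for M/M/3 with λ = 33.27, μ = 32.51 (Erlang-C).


a = λ/μ = 1.0234; ρ = a/3 = 0.3411
P₀ = 0.354844 (from M/M/c formula)
C(c,a) = [a^c/(c!(1−ρ))]·P₀ = [1.07178/(6·0.6589)]·0.354844
= 0.27112·0.354844 = 0.096203

Final: 0.096203


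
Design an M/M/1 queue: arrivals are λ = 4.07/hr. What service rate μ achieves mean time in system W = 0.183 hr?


W = 1/(μ−λ) ⇒ μ − λ = 1/W = 1/0.183 = 5.4645
μ = λ + 1/W = 4.07 + 5.4645 = 9.5345 per hr

Final: 9.5345 /hr


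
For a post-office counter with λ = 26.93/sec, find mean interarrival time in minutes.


Mean interarrival time = 1/λ = 1/26.93 second = 0.03713 second
In minutes: 0.03713 × 0.0166667 = 0.0006189 min

Final: 0.0006189 min


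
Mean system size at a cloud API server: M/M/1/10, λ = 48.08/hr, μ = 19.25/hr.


ρ = 48.08/19.25 = 2.4977
L = ρ[1 − (K+1)ρ^K + Kρ^(K+1)] / [(1−ρ)(1−ρ^(K+1))]
Numerator: 2.4977·(1 − 11·9447.942717 + 10·23597.770694) = 329819.651177
Denominator: (-1.4977)·(-23596.770694) = 35339.994759
L = 329819.651177/35339.994759 = 9.3328

Final: 9.3328


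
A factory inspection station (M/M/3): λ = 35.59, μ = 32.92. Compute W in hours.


a = 1.0811; ρ = 0.3604; P₀ = 0.333918
Lq = P₀·a^c·ρ/(c!(1−ρ)²) = 0.06194
Wq = Lq/λ = 0.06194/35.59 = 0.001740 hr
W = Wq + 1/μ = 0.001740 + 0.03038 = 0.03212 hr

Final: 0.03212 hr


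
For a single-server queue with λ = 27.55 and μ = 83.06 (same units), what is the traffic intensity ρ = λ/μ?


ρ = λ/μ = 27.55/83.06 = 0.3317

Final: 0.3317


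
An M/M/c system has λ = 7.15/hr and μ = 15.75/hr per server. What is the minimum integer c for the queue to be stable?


Stability requires cμ > λ ⇔ c > λ/μ.
λ/μ = 7.15/15.75 = 0.4540
Minimum integer c = ⌊0.4540⌋ + 1 = 1
Check: 1·15.75 = 15.75 > 7.15, while 0·15.75 = 0.00 ≤ 7.15

Final: 1 servers


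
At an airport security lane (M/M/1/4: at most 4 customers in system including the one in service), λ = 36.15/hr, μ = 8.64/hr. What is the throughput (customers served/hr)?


ρ = 4.1840; P_K = (1−ρ)ρ^4/(1−ρ^5) = 0.761590
λ_eff = λ(1 − P_K) = 36.15·(1 − 0.761590) = 36.15·0.238410 = 8.6185 /hr

Final: 8.6185 /hr


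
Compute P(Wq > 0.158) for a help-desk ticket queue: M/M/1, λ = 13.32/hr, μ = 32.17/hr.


ρ = 13.32/32.17 = 0.4141
P(Wq > t) = ρ·e^{−(μ−λ)t} = 0.4141·e^{−2.9783}
= 0.4141·0.050879 = 0.021067

Final: 0.021067


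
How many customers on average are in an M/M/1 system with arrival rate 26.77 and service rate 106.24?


ρ = λ/μ = 26.77/106.24 = 0.2520
L = ρ/(1−ρ) = 0.2520/(1 − 0.2520) = 0.2520/0.7480 = 0.3369

Final: 0.3369


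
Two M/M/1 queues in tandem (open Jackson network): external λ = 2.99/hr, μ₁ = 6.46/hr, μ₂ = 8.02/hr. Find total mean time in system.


Each node sees arrival rate λ = 2.99/hr (tandem ⇒ throughput preserved).
W₁ = 1/(μ₁−λ) = 1/(6.46−2.99) = 0.28818 hr
W₂ = 1/(μ₂−λ) = 1/(8.02−2.99) = 0.19881 hr
W_total = W₁ + W₂ = 0.28818 + 0.19881 = 0.48699 hr

Final: 0.48699 hr


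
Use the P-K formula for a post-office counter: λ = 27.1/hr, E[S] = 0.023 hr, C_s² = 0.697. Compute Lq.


ρ = λ·E[S] = 27.1·0.023 = 0.6233
Lq = ρ²(1+C_s²)/(2(1−ρ)) = 0.3885·(1+0.697)/(2·0.3767)
= 0.3885·1.6970/0.7534 = 0.87509

Final: 0.87509


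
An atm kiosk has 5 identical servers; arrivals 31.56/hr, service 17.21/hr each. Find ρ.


ρ = λ/(cμ) = 31.56/(5·17.21) = 31.56/86.05 = 0.3668

Final: 0.3668


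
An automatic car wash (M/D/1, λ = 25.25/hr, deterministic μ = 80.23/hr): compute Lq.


ρ = 25.25/80.23 = 0.3147
M/D/1: Lq = ρ²/(2(1−ρ)) = 0.09905/(2·0.6853) = 0.07227

Final: 0.07227


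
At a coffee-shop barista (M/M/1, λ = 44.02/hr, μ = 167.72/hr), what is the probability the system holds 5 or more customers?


ρ = 44.02/167.72 = 0.2625
P(N ≥ n) = ρ^n = 0.2625^5 = 0.001245

Final: 0.001245


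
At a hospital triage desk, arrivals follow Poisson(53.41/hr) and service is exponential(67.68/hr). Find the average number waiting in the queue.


ρ = 53.41/67.68 = 0.7892
Lq = ρ²/(1−ρ) = 0.6228/0.2108 = 2.9537

Final: 2.9537


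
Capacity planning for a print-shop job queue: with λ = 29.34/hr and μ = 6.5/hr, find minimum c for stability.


Stability requires cμ > λ ⇔ c > λ/μ.
λ/μ = 29.34/6.5 = 4.5138
Minimum integer c = ⌊4.5138⌋ + 1 = 5
Check: 5·6.5 = 32.50 > 29.34, while 4·6.5 = 26.00 ≤ 29.34

Final: 5 servers


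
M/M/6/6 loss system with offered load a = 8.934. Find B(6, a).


B(c,a) = (a^c/c!) / Σ_{k=0}^{c} a^k/k!
a^6/6! = 706.225171
Σ terms (k=0..6): 1.00000 + 8.93400 + 39.90818 + 118.84655 + 265.44378 + 474.29494 + 706.22517 = 1614.652625
B = 706.225171/1614.652625 = 0.437385

Final: 0.437385


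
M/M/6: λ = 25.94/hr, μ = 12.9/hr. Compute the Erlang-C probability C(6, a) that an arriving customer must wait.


a = λ/μ = 2.0109; ρ = a/6 = 0.3351
P₀ = 0.133670 (from M/M/c formula)
C(c,a) = [a^c/(c!(1−ρ))]·P₀ = [66.11219/(720·0.6649)]·0.133670
= 0.13811·0.133670 = 0.018461

Final: 0.018461


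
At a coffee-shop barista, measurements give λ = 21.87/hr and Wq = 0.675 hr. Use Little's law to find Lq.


Lq = λWq = 21.87·0.675 = 14.7623

Final: 14.7623


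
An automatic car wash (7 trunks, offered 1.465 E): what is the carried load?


B(7,1.465) = 0.0006641 (Erlang-B)
Carried load = a(1 − B) = 1.465·(1 − 0.0006641) = 1.465·0.999336 = 1.4640 E

Final: 1.4640 Erlangs


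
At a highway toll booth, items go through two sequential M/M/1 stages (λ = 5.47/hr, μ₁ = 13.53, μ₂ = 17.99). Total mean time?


Each node sees arrival rate λ = 5.47/hr (tandem ⇒ throughput preserved).
W₁ = 1/(μ₁−λ) = 1/(13.53−5.47) = 0.12407 hr
W₂ = 1/(μ₂−λ) = 1/(17.99−5.47) = 0.07987 hr
W_total = W₁ + W₂ = 0.12407 + 0.07987 = 0.20394 hr

Final: 0.20394 hr


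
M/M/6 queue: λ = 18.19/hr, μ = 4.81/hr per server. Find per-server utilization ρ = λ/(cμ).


ρ = λ/(cμ) = 18.19/(6·4.81) = 18.19/28.86 = 0.6303

Final: 0.6303


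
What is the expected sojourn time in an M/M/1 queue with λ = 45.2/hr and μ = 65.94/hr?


W = 1/(μ−λ) = 1/(65.94 − 45.2) = 1/20.74 = 0.04822 hr

Final: 0.04822 hr


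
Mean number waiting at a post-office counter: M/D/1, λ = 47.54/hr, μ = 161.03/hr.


ρ = 47.54/161.03 = 0.2952
M/D/1: Lq = ρ²/(2(1−ρ)) = 0.08716/(2·0.7048) = 0.06183

Final: 0.06183


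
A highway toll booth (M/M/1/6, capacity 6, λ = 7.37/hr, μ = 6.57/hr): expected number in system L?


ρ = 7.37/6.57 = 1.1218
L = ρ[1 − (K+1)ρ^K + Kρ^(K+1)] / [(1−ρ)(1−ρ^(K+1))]
Numerator: 1.1218·(1 − 7·1.992566 + 6·2.235192) = 0.519591
Denominator: (-0.1218)·(-1.235192) = 0.150404
L = 0.519591/0.150404 = 3.4546

Final: 3.4546


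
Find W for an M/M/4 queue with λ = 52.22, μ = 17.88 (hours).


a = 2.9206; ρ = 0.7301; P₀ = 0.042424
Lq = P₀·a^c·ρ/(c!(1−ρ)²) = 1.28952
Wq = Lq/λ = 1.28952/52.22 = 0.02469 hr
W = Wq + 1/μ = 0.02469 + 0.05593 = 0.08062 hr

Final: 0.08062 hr


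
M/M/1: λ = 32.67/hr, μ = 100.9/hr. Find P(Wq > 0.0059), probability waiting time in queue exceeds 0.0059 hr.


ρ = 32.67/100.9 = 0.3238
P(Wq > t) = ρ·e^{−(μ−λ)t} = 0.3238·e^{−0.4026}
= 0.3238·0.668608 = 0.216486

Final: 0.216486


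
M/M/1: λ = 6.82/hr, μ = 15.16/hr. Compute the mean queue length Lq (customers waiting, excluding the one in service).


ρ = 6.82/15.16 = 0.4499
Lq = ρ²/(1−ρ) = 0.2024/0.5501 = 0.3679

Final: 0.3679


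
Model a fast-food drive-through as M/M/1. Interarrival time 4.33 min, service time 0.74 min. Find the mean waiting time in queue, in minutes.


λ = 60/4.33 = 13.8568 /hr
μ = 60/0.74 = 81.0811 /hr
ρ = λ/μ = 13.8568/81.0811 = 0.1709
Wq = ρ/(μ−λ) = 0.1709/(81.0811−13.8568) = 0.002542 hr
In minutes: 0.002542·60 = 0.1525 min

Final: 0.1525 min


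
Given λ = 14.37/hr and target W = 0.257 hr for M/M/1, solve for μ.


W = 1/(μ−λ) ⇒ μ − λ = 1/W = 1/0.257 = 3.8911
μ = λ + 1/W = 14.37 + 3.8911 = 18.2611 per hr

Final: 18.2611 /hr


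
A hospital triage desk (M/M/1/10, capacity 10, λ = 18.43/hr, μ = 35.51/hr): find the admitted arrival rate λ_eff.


ρ = 0.5190; P_K = (1−ρ)ρ^10/(1−ρ^11) = 0.0006827
λ_eff = λ(1 − P_K) = 18.43·(1 − 0.0006827) = 18.43·0.999317 = 18.4174 /hr

Final: 18.4174 /hr


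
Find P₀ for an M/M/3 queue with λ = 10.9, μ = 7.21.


a = λ/μ = 10.9/7.21 = 1.5118; ρ = a/c = 0.5039
Σ_{k=0}^{2} a^k/k! (terms k=0..2) = 1.00000 + 1.51179 + 1.14275 = 3.65454
Tail: a^3/(3!(1−ρ)) = 3.45520/(6·0.4961) = 1.16086
P₀ = 1/(3.65454 + 1.16086) = 1/4.81540 = 0.207667

Final: 0.207667


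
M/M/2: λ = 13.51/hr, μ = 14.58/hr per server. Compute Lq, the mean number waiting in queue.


a = λ/μ = 0.9266; ρ = a/2 = 0.4633
P₀ = 0.366768
Lq = P₀·a^c·ρ / (c!·(1−ρ)²) = 0.366768·0.85861·0.4633/(2·0.28804)
= 0.25326

Final: 0.25326


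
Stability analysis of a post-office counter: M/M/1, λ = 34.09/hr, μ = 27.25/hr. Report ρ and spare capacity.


Total capacity cμ = 1·27.25 = 27.25/hr
ρ = λ/(cμ) = 34.09/27.25 = 1.2510
Stable ⇔ ρ < 1: NO
Spare capacity = cμ − λ = 27.25 − 34.09 = -6.84/hr

Final: ρ = 1.2510; unstable; margin = -6.84/hr


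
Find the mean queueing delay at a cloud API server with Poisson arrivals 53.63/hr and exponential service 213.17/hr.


ρ = 53.63/213.17 = 0.2516
Wq = ρ/(μ−λ) = 0.2516/(213.17 − 53.63) = 0.2516/159.54 = 0.001577 hr

Final: 0.001577 hr


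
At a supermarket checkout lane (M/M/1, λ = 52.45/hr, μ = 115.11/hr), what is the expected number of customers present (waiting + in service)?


ρ = λ/μ = 52.45/115.11 = 0.4557
L = ρ/(1−ρ) = 0.4557/(1 − 0.4557) = 0.4557/0.5443 = 0.8371

Final: 0.8371


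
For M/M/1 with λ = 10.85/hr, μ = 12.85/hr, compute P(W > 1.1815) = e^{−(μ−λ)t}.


W ~ Exponential(μ−λ) for M/M/1.
μ − λ = 12.85 − 10.85 = 2.0000
P(W > t) = e^{−(μ−λ)t} = e^{−2.3630} = 0.094137

Final: 0.094137


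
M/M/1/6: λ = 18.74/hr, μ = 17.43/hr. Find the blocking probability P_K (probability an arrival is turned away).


ρ = λ/μ = 18.74/17.43 = 1.0752
P_K = (1−ρ)ρ^K/(1−ρ^(K+1)) = (-0.07516·1.544661)/(1 − 1.660754)
= -0.116093/-0.660754 = 0.175698

Final: 0.175698


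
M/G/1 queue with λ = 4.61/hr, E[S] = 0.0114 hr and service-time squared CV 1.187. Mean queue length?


ρ = λ·E[S] = 4.61·0.0114 = 0.05255
Lq = ρ²(1+C_s²)/(2(1−ρ)) = 0.002762·(1+1.187)/(2·0.9474)
= 0.002762·2.1870/1.8949 = 0.003188

Final: 0.003188


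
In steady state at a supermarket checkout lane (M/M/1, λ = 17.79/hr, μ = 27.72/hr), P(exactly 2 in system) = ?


ρ = 17.79/27.72 = 0.6418
P_n = (1−ρ)·ρ^n = (1 − 0.6418)·0.6418^2 = 0.3582·0.411875 = 0.147544

Final: 0.147544


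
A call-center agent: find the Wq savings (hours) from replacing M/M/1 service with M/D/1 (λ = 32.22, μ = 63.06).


ρ = 32.22/63.06 = 0.5109
Wq(M/M/1) = ρ/(μ−λ) = 0.5109/30.84 = 0.01657 hr
Wq(M/D/1) = ρ/(2(μ−λ)) = 0.008284 hr
Savings = 0.01657 − 0.008284 = 0.008284 hr

Final: 0.008284 hr


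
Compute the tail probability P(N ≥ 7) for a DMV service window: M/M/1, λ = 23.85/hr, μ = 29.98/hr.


ρ = 23.85/29.98 = 0.7955
P(N ≥ n) = ρ^n = 0.7955^7 = 0.201650

Final: 0.201650


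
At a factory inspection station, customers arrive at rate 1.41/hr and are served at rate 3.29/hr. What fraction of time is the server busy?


ρ = λ/μ = 1.41/3.29 = 0.4286

Final: 0.4286


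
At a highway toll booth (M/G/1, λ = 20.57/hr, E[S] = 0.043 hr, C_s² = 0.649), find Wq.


ρ = λ·E[S] = 20.57·0.043 = 0.8845
E[S²] = E[S]²(1+C_s²) = 0.043²·(1+0.649) = 0.003049
Wq = λ·E[S²]/(2(1−ρ)) = 20.57·0.003049/(2·0.1155) = 0.27153 hr

Final: 0.27153 hr


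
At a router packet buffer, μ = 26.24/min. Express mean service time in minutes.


Mean service time = 1/μ = 1/26.24 minute = 0.03811 minute
In minutes: 0.03811 × 1 = 0.03811 min

Final: 0.03811 min


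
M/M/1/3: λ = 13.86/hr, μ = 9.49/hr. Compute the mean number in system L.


ρ = 13.86/9.49 = 1.4605
L = ρ[1 − (K+1)ρ^K + Kρ^(K+1)] / [(1−ρ)(1−ρ^(K+1))]
Numerator: 1.4605·(1 − 4·3.115237 + 3·4.549756) = 3.196008
Denominator: (-0.4605)·(-3.549756) = 1.634608
L = 3.196008/1.634608 = 1.9552

Final: 1.9552


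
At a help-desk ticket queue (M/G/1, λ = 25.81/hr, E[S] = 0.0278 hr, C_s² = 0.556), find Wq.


ρ = λ·E[S] = 25.81·0.0278 = 0.7175
E[S²] = E[S]²(1+C_s²) = 0.0278²·(1+0.556) = 0.001203
Wq = λ·E[S²]/(2(1−ρ)) = 25.81·0.001203/(2·0.2825) = 0.05494 hr

Final: 0.05494 hr


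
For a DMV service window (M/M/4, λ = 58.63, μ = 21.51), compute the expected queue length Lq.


a = λ/μ = 2.7257; ρ = a/4 = 0.6814
P₀ = 0.055448
Lq = P₀·a^c·ρ / (c!·(1−ρ)²) = 0.055448·55.19731·0.6814/(24·0.10149)
= 0.85624

Final: 0.85624


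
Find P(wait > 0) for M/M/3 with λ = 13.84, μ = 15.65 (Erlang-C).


a = λ/μ = 0.8843; ρ = a/3 = 0.2948
P₀ = 0.410033 (from M/M/c formula)
C(c,a) = [a^c/(c!(1−ρ))]·P₀ = [0.69162/(6·0.7052)]·0.410033
= 0.16345·0.410033 = 0.067021

Final: 0.067021


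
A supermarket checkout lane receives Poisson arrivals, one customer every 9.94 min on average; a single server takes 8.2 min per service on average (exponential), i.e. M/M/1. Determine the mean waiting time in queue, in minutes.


λ = 60/9.94 = 6.0362 /hr
μ = 60/8.2 = 7.3171 /hr
ρ = λ/μ = 6.0362/7.3171 = 0.8249
Wq = ρ/(μ−λ) = 0.8249/(7.3171−6.0362) = 0.64406 hr
In minutes: 0.64406·60 = 38.644 min

Final: 38.644 min


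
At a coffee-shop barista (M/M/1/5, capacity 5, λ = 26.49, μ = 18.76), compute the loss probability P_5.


ρ = λ/μ = 26.49/18.76 = 1.4120
P_K = (1−ρ)ρ^K/(1−ρ^(K+1)) = (-0.4120·5.613654)/(1 − 7.926742)
= -2.313089/-6.926742 = 0.333936

Final: 0.333936


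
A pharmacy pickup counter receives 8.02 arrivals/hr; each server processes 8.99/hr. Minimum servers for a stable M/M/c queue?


Stability requires cμ > λ ⇔ c > λ/μ.
λ/μ = 8.02/8.99 = 0.8921
Minimum integer c = ⌊0.8921⌋ + 1 = 1
Check: 1·8.99 = 8.99 > 8.02, while 0·8.99 = 0.00 ≤ 8.02

Final: 1 servers


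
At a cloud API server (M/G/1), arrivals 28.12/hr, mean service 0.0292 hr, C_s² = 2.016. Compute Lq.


ρ = λ·E[S] = 28.12·0.0292 = 0.8211
Lq = ρ²(1+C_s²)/(2(1−ρ)) = 0.6742·(1+2.016)/(2·0.1789)
= 0.6742·3.0160/0.3578 = 5.68325

Final: 5.68325


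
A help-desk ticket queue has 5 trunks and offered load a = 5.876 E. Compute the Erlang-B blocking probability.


B(c,a) = (a^c/c!) / Σ_{k=0}^{c} a^k/k!
a^5/5! = 58.375107
Σ terms (k=0..5): 1.00000 + 5.87600 + 17.26369 + 33.81381 + 49.67249 + 58.37511 = 166.001092
B = 58.375107/166.001092 = 0.351655

Final: 0.351655


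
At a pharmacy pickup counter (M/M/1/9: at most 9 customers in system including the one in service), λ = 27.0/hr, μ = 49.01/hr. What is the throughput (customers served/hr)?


ρ = 0.5509; P_K = (1−ρ)ρ^9/(1−ρ^10) = 0.002105
λ_eff = λ(1 − P_K) = 27.0·(1 − 0.002105) = 27.0·0.997895 = 26.9432 /hr

Final: 26.9432 /hr


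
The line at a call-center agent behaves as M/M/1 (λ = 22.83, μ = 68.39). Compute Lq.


ρ = 22.83/68.39 = 0.3338
Lq = ρ²/(1−ρ) = 0.1114/0.6662 = 0.1673

Final: 0.1673
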